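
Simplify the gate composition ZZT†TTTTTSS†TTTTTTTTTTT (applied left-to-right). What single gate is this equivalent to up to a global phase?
T†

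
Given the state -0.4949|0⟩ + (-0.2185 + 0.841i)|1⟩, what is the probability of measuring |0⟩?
0.2449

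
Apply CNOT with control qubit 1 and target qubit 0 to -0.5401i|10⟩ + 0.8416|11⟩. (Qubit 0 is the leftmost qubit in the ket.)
0.8416|01⟩ - 0.5401i|10⟩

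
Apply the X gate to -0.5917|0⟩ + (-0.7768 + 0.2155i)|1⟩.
(-0.7768 + 0.2155i)|0⟩ - 0.5917|1⟩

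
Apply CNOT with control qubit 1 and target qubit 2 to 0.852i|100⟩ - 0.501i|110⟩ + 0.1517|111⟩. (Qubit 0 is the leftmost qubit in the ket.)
0.852i|100⟩ + 0.1517|110⟩ - 0.501i|111⟩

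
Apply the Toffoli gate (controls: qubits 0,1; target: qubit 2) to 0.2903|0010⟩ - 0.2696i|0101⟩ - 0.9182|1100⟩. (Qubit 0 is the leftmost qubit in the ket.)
0.2903|0010⟩ - 0.2696i|0101⟩ - 0.9182|1110⟩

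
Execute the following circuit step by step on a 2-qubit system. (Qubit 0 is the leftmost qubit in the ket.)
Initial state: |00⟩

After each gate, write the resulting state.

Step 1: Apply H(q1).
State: 1/√2|00⟩ + 1/√2|01⟩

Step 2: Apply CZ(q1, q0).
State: 1/√2|00⟩ + 1/√2|01⟩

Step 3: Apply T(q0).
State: 1/√2|00⟩ + 1/√2|01⟩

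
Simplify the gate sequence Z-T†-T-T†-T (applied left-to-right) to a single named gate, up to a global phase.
Z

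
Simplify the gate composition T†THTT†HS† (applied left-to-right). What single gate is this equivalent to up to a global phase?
S†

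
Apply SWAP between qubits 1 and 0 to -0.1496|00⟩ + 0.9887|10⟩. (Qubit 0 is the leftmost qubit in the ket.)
-0.1496|00⟩ + 0.9887|01⟩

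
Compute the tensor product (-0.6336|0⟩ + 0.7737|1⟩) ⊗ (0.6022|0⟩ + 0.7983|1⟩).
-0.3816|00⟩ - 0.5058|01⟩ + 0.4659|10⟩ + 0.6176|11⟩

amp(|b₁b₂…⟩) = product of the factor amplitudes for bits b₁, b₂, …; only kets whose every factor amplitude is nonzero survive.
|00⟩: (-0.6336)(0.6022) = -0.3816
|01⟩: (-0.6336)(0.7983) = -0.5058
|10⟩: (0.7737)(0.6022) = 0.4659
|11⟩: (0.7737)(0.7983) = 0.6176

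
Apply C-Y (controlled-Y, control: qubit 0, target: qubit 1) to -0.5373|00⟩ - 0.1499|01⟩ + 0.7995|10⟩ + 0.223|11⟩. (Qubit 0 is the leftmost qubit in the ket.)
-0.5373|00⟩ - 0.1499|01⟩ - 0.223i|10⟩ + 0.7995i|11⟩

C-Y leaves the control-|0⟩ kets |00⟩, |01⟩ unchanged and applies Y to qubit 1 on the control-|1⟩ pair (|10⟩, |11⟩).
Y = [[0, -i], [i, 0]].
With a = amp(|10⟩) = 0.7995 and b = amp(|11⟩) = 0.223:
new amp(|10⟩) = (-i)·b = -0.223i
new amp(|11⟩) = (i)·a = 0.7995i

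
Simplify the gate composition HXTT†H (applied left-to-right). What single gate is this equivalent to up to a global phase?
Z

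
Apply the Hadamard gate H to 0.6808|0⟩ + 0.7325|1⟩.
0.9994|0⟩ - 0.03656|1⟩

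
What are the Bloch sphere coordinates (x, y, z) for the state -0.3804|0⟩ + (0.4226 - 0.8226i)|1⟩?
(-0.3215, 0.6258, -0.7106)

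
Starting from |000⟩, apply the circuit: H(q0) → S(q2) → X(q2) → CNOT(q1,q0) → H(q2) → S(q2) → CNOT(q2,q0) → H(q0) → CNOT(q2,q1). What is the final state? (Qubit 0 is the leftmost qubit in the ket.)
1/√2|000⟩ - (1/√2)i|011⟩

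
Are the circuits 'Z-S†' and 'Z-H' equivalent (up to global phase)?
No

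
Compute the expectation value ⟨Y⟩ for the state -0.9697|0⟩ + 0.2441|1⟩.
0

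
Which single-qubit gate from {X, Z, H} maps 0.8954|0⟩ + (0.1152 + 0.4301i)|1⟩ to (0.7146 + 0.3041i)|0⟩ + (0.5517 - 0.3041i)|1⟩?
H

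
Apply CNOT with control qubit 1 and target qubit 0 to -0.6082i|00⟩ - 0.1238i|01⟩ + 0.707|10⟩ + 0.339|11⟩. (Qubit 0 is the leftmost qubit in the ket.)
-0.6082i|00⟩ + 0.339|01⟩ + 0.707|10⟩ - 0.1238i|11⟩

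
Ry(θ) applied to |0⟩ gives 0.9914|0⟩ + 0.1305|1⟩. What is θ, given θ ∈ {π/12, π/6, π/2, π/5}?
π/12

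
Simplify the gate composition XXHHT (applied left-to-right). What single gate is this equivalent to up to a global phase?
T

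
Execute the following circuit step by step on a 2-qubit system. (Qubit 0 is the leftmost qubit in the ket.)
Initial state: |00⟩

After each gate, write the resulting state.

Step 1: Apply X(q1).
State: |01⟩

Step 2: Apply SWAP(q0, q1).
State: |10⟩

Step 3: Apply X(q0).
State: |00⟩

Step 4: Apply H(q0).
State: 1/√2|00⟩ + 1/√2|10⟩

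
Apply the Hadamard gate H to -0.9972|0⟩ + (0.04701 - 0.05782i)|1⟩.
(-0.6719 - 0.04088i)|0⟩ + (-0.7384 + 0.04088i)|1⟩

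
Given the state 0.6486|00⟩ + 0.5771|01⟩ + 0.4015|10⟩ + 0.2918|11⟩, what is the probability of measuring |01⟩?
0.333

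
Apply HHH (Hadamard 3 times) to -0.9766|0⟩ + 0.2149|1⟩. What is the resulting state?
-0.5386|0⟩ - 0.8425|1⟩

H² = I, so H^3 = H: a single Hadamard. With (a, b) = (-0.9766, 0.2149), H gives ((a + b)/√2, (a − b)/√2) = (-0.5386, -0.8425).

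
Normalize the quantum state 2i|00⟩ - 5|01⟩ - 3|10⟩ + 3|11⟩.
0.2917i|00⟩ - 0.7293|01⟩ - 0.4376|10⟩ + 0.4376|11⟩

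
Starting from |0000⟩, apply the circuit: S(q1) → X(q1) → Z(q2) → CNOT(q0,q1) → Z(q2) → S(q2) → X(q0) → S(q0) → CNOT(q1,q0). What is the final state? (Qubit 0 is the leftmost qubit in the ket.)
i|0100⟩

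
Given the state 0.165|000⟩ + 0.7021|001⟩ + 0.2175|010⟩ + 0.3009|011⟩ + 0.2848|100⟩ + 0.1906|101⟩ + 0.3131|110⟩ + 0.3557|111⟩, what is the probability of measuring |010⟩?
0.04731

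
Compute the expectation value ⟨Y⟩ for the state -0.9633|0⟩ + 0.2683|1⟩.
0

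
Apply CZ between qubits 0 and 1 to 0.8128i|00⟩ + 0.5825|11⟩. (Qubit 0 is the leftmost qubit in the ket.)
0.8128i|00⟩ - 0.5825|11⟩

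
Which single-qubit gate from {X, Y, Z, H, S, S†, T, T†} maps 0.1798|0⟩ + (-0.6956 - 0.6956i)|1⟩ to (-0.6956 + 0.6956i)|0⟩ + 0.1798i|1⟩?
Y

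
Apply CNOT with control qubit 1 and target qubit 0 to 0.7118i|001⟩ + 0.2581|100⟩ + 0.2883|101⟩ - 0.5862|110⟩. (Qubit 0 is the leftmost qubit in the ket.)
0.7118i|001⟩ - 0.5862|010⟩ + 0.2581|100⟩ + 0.2883|101⟩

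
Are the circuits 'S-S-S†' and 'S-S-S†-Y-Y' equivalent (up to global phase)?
Yes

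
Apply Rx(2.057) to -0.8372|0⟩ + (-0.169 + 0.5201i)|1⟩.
(0.0134 + 0.1448i)|0⟩ + (-0.08722 + 0.9855i)|1⟩

Rx(2.057) = [[cos(θ/2), −i·sin(θ/2)], [−i·sin(θ/2), cos(θ/2)]]; θ = 2.057, cos(θ/2) ≈ 0.516104, sin(θ/2) ≈ 0.856526.
With a = amp(|0⟩) = -0.8372 and b = amp(|1⟩) = (-0.169 + 0.5201i):
new amp(|0⟩) = (0.516104)·a + (-0.856526i)·b = (0.0134 + 0.1448i)
new amp(|1⟩) = (-0.856526i)·a + (0.516104)·b = (-0.08722 + 0.9855i)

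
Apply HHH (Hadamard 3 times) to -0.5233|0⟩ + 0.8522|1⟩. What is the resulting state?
0.2326|0⟩ - 0.9726|1⟩

H² = I, so H^3 = H: a single Hadamard. With (a, b) = (-0.5233, 0.8522), H gives ((a + b)/√2, (a − b)/√2) = (0.2326, -0.9726).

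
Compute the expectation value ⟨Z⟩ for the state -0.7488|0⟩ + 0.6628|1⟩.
0.1214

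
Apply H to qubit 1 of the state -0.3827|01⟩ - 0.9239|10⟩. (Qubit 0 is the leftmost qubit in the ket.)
-0.2706|00⟩ + 0.2706|01⟩ - 0.6533|10⟩ - 0.6533|11⟩

H on qubit 1 mixes each pair of kets that differ only in qubit 1: amplitudes (a, b) of (|…0…⟩, |…1…⟩) become ((a + b)/√2, (a − b)/√2). Kets absent from the input have amplitude 0.
(|00⟩, |01⟩): (a, b) = (0, -0.3827) → (-0.2706, 0.2706)
(|10⟩, |11⟩): (a, b) = (-0.9239, 0) → (-0.6533, -0.6533)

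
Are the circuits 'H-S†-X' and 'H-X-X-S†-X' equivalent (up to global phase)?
Yes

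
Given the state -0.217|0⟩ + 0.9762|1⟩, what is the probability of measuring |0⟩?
0.04709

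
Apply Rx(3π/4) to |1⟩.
-0.9239i|0⟩ + 0.3827|1⟩

Rx(3π/4) = [[cos(θ/2), −i·sin(θ/2)], [−i·sin(θ/2), cos(θ/2)]]; θ = 3π/4, cos(θ/2) ≈ 0.382683, sin(θ/2) ≈ 0.92388.
With a = amp(|0⟩) = 0 and b = amp(|1⟩) = 1:
new amp(|0⟩) = (0.382683)·a + (-0.92388i)·b = -0.9239i
new amp(|1⟩) = (-0.92388i)·a + (0.382683)·b = 0.3827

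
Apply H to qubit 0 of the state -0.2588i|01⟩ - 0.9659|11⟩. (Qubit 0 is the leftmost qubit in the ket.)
(-0.683 - 0.183i)|01⟩ + (0.683 - 0.183i)|11⟩

H on qubit 0 mixes each pair of kets that differ only in qubit 0: amplitudes (a, b) of (|…0…⟩, |…1…⟩) become ((a + b)/√2, (a − b)/√2). Kets absent from the input have amplitude 0.
(|01⟩, |11⟩): (a, b) = (-0.2588i, -0.9659) → ((-0.683 - 0.183i), (0.683 - 0.183i))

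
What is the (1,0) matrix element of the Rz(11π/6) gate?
0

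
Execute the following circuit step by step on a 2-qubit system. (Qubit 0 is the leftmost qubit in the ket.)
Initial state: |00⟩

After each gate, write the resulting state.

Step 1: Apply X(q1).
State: |01⟩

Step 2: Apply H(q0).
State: 1/√2|01⟩ + 1/√2|11⟩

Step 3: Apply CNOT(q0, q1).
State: 1/√2|01⟩ + 1/√2|10⟩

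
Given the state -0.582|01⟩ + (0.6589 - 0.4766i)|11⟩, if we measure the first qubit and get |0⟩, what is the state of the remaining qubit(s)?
-|1⟩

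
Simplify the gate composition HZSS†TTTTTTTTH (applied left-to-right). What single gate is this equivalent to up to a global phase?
X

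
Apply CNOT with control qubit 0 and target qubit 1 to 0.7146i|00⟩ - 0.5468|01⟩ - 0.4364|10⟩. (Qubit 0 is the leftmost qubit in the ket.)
0.7146i|00⟩ - 0.5468|01⟩ - 0.4364|11⟩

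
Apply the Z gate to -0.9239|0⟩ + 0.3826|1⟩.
-0.9239|0⟩ - 0.3826|1⟩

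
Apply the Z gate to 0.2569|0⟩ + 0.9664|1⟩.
0.2569|0⟩ - 0.9664|1⟩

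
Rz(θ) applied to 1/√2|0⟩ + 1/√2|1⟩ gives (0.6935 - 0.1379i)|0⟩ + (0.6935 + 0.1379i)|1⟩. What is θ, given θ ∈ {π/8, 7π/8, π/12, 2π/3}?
π/8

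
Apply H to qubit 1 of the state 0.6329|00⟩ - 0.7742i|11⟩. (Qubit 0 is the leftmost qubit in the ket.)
0.4475|00⟩ + 0.4475|01⟩ - 0.5474i|10⟩ + 0.5474i|11⟩

H on qubit 1 mixes each pair of kets that differ only in qubit 1: amplitudes (a, b) of (|…0…⟩, |…1…⟩) become ((a + b)/√2, (a − b)/√2). Kets absent from the input have amplitude 0.
(|00⟩, |01⟩): (a, b) = (0.6329, 0) → (0.4475, 0.4475)
(|10⟩, |11⟩): (a, b) = (0, -0.7742i) → (-0.5474i, 0.5474i)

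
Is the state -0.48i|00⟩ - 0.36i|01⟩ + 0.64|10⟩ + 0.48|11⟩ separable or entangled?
Separable

Writing the state as a|00⟩ + b|01⟩ + c|10⟩ + d|11⟩, it is a product state iff ad − bc = 0.
Here (a, b, c, d) = (-0.48i, -0.36i, 0.64, 0.48): ad − bc = (-0.48i)(0.48) − (-0.36i)(0.64) = 0, so the state is separable.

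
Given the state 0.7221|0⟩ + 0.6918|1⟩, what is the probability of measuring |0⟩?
0.5214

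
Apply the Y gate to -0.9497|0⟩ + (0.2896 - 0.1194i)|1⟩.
(-0.1194 - 0.2896i)|0⟩ - 0.9497i|1⟩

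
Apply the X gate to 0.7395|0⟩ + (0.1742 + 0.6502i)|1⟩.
(0.1742 + 0.6502i)|0⟩ + 0.7395|1⟩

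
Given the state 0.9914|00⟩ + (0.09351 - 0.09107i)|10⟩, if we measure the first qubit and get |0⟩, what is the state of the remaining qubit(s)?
|0⟩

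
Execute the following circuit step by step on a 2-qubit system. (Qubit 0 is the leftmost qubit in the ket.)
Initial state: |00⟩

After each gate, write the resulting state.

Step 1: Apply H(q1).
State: 1/√2|00⟩ + 1/√2|01⟩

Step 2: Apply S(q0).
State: 1/√2|00⟩ + 1/√2|01⟩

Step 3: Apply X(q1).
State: 1/√2|00⟩ + 1/√2|01⟩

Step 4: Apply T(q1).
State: 1/√2|00⟩ + (1/2 + (1/2)i)|01⟩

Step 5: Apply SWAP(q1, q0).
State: 1/√2|00⟩ + (1/2 + (1/2)i)|10⟩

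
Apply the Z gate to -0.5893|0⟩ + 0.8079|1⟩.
-0.5893|0⟩ - 0.8079|1⟩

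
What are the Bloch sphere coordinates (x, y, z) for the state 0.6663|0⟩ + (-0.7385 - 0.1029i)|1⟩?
(-0.9841, -0.1371, -0.112)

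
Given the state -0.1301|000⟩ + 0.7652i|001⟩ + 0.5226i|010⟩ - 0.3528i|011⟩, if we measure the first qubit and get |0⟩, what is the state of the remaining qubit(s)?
-0.1301|00⟩ + 0.7652i|01⟩ + 0.5226i|10⟩ - 0.3528i|11⟩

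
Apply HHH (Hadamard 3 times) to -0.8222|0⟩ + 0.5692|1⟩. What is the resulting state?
-0.1789|0⟩ - 0.9839|1⟩

H² = I, so H^3 = H: a single Hadamard. With (a, b) = (-0.8222, 0.5692), H gives ((a + b)/√2, (a − b)/√2) = (-0.1789, -0.9839).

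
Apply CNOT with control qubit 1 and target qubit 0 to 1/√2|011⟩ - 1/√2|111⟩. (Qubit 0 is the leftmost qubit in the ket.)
-1/√2|011⟩ + 1/√2|111⟩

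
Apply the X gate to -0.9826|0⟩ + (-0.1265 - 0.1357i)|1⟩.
(-0.1265 - 0.1357i)|0⟩ - 0.9826|1⟩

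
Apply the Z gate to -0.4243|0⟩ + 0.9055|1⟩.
-0.4243|0⟩ - 0.9055|1⟩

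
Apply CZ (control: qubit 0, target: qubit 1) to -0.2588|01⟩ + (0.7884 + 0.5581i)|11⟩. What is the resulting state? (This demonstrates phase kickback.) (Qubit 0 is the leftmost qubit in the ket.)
-0.2588|01⟩ + (-0.7884 - 0.5581i)|11⟩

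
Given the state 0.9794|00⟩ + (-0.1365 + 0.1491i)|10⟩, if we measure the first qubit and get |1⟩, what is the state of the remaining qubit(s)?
(-0.6753 + 0.7376i)|0⟩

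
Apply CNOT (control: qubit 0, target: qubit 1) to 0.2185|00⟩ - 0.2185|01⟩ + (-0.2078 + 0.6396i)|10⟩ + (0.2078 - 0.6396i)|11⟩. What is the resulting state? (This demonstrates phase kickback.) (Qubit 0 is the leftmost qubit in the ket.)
0.2185|00⟩ - 0.2185|01⟩ + (0.2078 - 0.6396i)|10⟩ + (-0.2078 + 0.6396i)|11⟩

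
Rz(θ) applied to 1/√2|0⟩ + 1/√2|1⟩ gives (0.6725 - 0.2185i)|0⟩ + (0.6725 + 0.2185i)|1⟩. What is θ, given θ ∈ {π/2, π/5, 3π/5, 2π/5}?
π/5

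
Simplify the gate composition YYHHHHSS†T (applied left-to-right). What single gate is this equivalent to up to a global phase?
T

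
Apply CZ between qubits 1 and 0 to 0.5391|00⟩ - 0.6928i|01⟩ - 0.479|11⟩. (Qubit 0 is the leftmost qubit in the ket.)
0.5391|00⟩ - 0.6928i|01⟩ + 0.479|11⟩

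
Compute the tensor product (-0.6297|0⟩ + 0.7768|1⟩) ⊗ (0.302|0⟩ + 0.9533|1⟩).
-0.1902|00⟩ - 0.6003|01⟩ + 0.2346|10⟩ + 0.7405|11⟩

amp(|b₁b₂…⟩) = product of the factor amplitudes for bits b₁, b₂, …; only kets whose every factor amplitude is nonzero survive.
|00⟩: (-0.6297)(0.302) = -0.1902
|01⟩: (-0.6297)(0.9533) = -0.6003
|10⟩: (0.7768)(0.302) = 0.2346
|11⟩: (0.7768)(0.9533) = 0.7405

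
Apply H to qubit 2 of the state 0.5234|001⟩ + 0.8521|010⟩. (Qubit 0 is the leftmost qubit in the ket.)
0.3701|000⟩ - 0.3701|001⟩ + 0.6025|010⟩ + 0.6025|011⟩

H on qubit 2 mixes each pair of kets that differ only in qubit 2: amplitudes (a, b) of (|…0…⟩, |…1…⟩) become ((a + b)/√2, (a − b)/√2). Kets absent from the input have amplitude 0.
(|000⟩, |001⟩): (a, b) = (0, 0.5234) → (0.3701, -0.3701)
(|010⟩, |011⟩): (a, b) = (0.8521, 0) → (0.6025, 0.6025)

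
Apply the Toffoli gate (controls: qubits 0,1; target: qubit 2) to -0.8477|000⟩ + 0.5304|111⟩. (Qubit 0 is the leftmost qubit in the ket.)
-0.8477|000⟩ + 0.5304|110⟩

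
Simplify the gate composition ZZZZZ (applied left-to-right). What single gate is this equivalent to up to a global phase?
Z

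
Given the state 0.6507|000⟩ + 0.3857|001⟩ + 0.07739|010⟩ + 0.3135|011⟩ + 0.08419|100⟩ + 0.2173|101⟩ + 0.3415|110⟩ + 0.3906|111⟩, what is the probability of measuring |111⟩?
0.1526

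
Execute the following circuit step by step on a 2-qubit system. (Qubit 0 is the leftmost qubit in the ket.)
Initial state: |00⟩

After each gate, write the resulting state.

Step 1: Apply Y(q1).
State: i|01⟩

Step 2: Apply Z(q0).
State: i|01⟩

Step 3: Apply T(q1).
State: (-1/√2 + (1/√2)i)|01⟩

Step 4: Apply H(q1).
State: (-1/2 + (1/2)i)|00⟩ + (1/2 - (1/2)i)|01⟩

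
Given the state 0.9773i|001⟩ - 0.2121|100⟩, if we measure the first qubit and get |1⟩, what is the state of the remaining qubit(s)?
-|00⟩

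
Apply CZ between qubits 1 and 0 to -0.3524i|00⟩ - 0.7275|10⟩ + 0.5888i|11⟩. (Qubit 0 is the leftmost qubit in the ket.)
-0.3524i|00⟩ - 0.7275|10⟩ - 0.5888i|11⟩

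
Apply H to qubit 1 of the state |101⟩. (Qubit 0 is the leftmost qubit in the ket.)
1/√2|101⟩ + 1/√2|111⟩

H on qubit 1 mixes each pair of kets that differ only in qubit 1: amplitudes (a, b) of (|…0…⟩, |…1…⟩) become ((a + b)/√2, (a − b)/√2). Kets absent from the input have amplitude 0.
(|101⟩, |111⟩): (a, b) = (1, 0) → (1/√2, 1/√2)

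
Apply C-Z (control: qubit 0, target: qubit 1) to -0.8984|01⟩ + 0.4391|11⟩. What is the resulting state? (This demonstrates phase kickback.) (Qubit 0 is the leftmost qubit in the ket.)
-0.8984|01⟩ - 0.4391|11⟩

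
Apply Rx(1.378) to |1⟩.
-0.6358i|0⟩ + 0.7719|1⟩

Rx(1.378) = [[cos(θ/2), −i·sin(θ/2)], [−i·sin(θ/2), cos(θ/2)]]; θ = 1.378, cos(θ/2) ≈ 0.771882, sin(θ/2) ≈ 0.635766.
With a = amp(|0⟩) = 0 and b = amp(|1⟩) = 1:
new amp(|0⟩) = (0.771882)·a + (-0.635766i)·b = -0.6358i
new amp(|1⟩) = (-0.635766i)·a + (0.771882)·b = 0.7719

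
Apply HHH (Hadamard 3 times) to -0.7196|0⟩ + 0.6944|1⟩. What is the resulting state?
-0.01782|0⟩ - 0.9998|1⟩

H² = I, so H^3 = H: a single Hadamard. With (a, b) = (-0.7196, 0.6944), H gives ((a + b)/√2, (a − b)/√2) = (-0.01782, -0.9998).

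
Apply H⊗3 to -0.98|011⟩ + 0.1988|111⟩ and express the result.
-0.2762|000⟩ + 0.2762|001⟩ + 0.2762|010⟩ - 0.2762|011⟩ - 0.4168|100⟩ + 0.4168|101⟩ + 0.4168|110⟩ - 0.4168|111⟩

H⊗3 gives amp(|y⟩) = (1/2√2) Σ_x (−1)^(x·y) amp(|x⟩), where x·y is the number of positions in which both x and y have a 1.
|000⟩: (-0.98 + 0.1988)/(2√2) = -0.2762
|001⟩: (0.98 - 0.1988)/(2√2) = 0.2762
|010⟩: (0.98 - 0.1988)/(2√2) = 0.2762
|011⟩: (-0.98 + 0.1988)/(2√2) = -0.2762
|100⟩: (-0.98 - 0.1988)/(2√2) = -0.4168
|101⟩: (0.98 + 0.1988)/(2√2) = 0.4168
|110⟩: (0.98 + 0.1988)/(2√2) = 0.4168
|111⟩: (-0.98 - 0.1988)/(2√2) = -0.4168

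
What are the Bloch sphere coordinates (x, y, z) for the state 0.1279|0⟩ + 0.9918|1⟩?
(0.2537, 0, -0.9673)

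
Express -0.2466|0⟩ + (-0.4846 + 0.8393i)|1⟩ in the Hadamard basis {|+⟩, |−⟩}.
(-0.517 + 0.5935i)|+⟩ + (0.1683 - 0.5935i)|−⟩

With |ψ⟩ = α|0⟩ + β|1⟩, the Hadamard-basis coefficients are ⟨+|ψ⟩ = (α + β)/√2 and ⟨−|ψ⟩ = (α − β)/√2.
Here α = -0.2466, β = (-0.4846 + 0.8393i): (α + β)/√2 = (-0.517 + 0.5935i), (α − β)/√2 = (0.1683 - 0.5935i).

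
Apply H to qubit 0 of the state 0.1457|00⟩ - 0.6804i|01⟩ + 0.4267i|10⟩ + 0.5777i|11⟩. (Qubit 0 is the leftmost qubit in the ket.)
(0.103 + 0.3017i)|00⟩ - 0.07262i|01⟩ + (0.103 - 0.3017i)|10⟩ - 0.8896i|11⟩

H on qubit 0 mixes each pair of kets that differ only in qubit 0: amplitudes (a, b) of (|…0…⟩, |…1…⟩) become ((a + b)/√2, (a − b)/√2). Kets absent from the input have amplitude 0.
(|00⟩, |10⟩): (a, b) = (0.1457, 0.4267i) → ((0.103 + 0.3017i), (0.103 - 0.3017i))
(|01⟩, |11⟩): (a, b) = (-0.6804i, 0.5777i) → (-0.07262i, -0.8896i)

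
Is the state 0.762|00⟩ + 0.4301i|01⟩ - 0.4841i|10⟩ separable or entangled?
Entangled

Writing the state as a|00⟩ + b|01⟩ + c|10⟩ + d|11⟩, it is a product state iff ad − bc = 0.
Here (a, b, c, d) = (0.762, 0.4301i, -0.4841i, 0): ad − bc = (0.762)(0) − (0.4301i)(-0.4841i) = -0.2082 ≠ 0, so the state is entangled.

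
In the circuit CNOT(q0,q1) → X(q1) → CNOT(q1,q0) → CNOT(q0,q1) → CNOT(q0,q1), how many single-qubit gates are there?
1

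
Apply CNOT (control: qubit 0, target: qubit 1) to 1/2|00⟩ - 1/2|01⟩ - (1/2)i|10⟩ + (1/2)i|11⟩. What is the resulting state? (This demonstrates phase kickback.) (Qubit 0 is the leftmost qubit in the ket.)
1/2|00⟩ - 1/2|01⟩ + (1/2)i|10⟩ - (1/2)i|11⟩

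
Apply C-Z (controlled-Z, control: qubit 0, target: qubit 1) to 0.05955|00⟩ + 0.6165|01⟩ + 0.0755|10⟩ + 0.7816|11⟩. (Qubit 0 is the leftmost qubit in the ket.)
0.05955|00⟩ + 0.6165|01⟩ + 0.0755|10⟩ - 0.7816|11⟩

C-Z leaves the control-|0⟩ kets |00⟩, |01⟩ unchanged and applies Z to qubit 1 on the control-|1⟩ pair (|10⟩, |11⟩).
Z = [[1, 0], [0, -1]].
With a = amp(|10⟩) = 0.0755 and b = amp(|11⟩) = 0.7816:
new amp(|10⟩) = (1)·a = 0.0755
new amp(|11⟩) = (-1)·b = -0.7816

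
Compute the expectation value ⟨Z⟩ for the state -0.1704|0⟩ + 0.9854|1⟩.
-0.942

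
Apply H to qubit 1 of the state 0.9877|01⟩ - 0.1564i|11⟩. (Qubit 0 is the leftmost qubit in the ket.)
0.6984|00⟩ - 0.6984|01⟩ - 0.1106i|10⟩ + 0.1106i|11⟩

H on qubit 1 mixes each pair of kets that differ only in qubit 1: amplitudes (a, b) of (|…0…⟩, |…1…⟩) become ((a + b)/√2, (a − b)/√2). Kets absent from the input have amplitude 0.
(|00⟩, |01⟩): (a, b) = (0, 0.9877) → (0.6984, -0.6984)
(|10⟩, |11⟩): (a, b) = (0, -0.1564i) → (-0.1106i, 0.1106i)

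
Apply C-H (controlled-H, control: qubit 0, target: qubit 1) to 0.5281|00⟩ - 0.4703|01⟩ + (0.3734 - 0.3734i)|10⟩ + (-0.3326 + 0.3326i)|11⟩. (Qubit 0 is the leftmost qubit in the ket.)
0.5281|00⟩ - 0.4703|01⟩ + (0.02885 - 0.02885i)|10⟩ + (0.4992 - 0.4992i)|11⟩

C-H leaves the control-|0⟩ kets |00⟩, |01⟩ unchanged and applies H to qubit 1 on the control-|1⟩ pair (|10⟩, |11⟩).
H = [[1/√2, 1/√2], [1/√2, -1/√2]].
With a = amp(|10⟩) = (0.3734 - 0.3734i) and b = amp(|11⟩) = (-0.3326 + 0.3326i):
new amp(|10⟩) = (1/√2)·a + (1/√2)·b = (0.02885 - 0.02885i)
new amp(|11⟩) = (1/√2)·a + (-1/√2)·b = (0.4992 - 0.4992i)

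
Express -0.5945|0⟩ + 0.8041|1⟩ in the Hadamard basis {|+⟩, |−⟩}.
0.1482|+⟩ - 0.989|−⟩

With |ψ⟩ = α|0⟩ + β|1⟩, the Hadamard-basis coefficients are ⟨+|ψ⟩ = (α + β)/√2 and ⟨−|ψ⟩ = (α − β)/√2.
Here α = -0.5945, β = 0.8041: (α + β)/√2 = 0.1482, (α − β)/√2 = -0.989.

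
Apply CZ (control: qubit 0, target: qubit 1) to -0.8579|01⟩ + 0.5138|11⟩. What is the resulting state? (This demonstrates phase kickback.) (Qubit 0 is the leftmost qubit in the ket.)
-0.8579|01⟩ - 0.5138|11⟩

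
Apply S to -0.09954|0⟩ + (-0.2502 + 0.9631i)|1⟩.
-0.09954|0⟩ + (-0.9631 - 0.2502i)|1⟩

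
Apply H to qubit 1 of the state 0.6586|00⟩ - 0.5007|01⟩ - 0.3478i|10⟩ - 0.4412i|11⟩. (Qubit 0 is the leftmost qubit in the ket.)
0.1117|00⟩ + 0.8197|01⟩ - 0.5579i|10⟩ + 0.06604i|11⟩

H on qubit 1 mixes each pair of kets that differ only in qubit 1: amplitudes (a, b) of (|…0…⟩, |…1…⟩) become ((a + b)/√2, (a − b)/√2). Kets absent from the input have amplitude 0.
(|00⟩, |01⟩): (a, b) = (0.6586, -0.5007) → (0.1117, 0.8197)
(|10⟩, |11⟩): (a, b) = (-0.3478i, -0.4412i) → (-0.5579i, 0.06604i)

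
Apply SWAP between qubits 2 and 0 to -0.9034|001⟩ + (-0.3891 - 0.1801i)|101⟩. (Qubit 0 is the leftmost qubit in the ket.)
-0.9034|100⟩ + (-0.3891 - 0.1801i)|101⟩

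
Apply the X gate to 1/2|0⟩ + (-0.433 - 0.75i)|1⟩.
(-0.433 - 0.75i)|0⟩ + 1/2|1⟩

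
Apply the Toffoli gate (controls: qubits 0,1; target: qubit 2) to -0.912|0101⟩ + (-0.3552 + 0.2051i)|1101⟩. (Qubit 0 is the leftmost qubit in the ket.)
-0.912|0101⟩ + (-0.3552 + 0.2051i)|1111⟩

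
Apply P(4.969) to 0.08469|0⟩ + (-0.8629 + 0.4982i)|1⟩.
0.08469|0⟩ + (0.2629 + 0.9611i)|1⟩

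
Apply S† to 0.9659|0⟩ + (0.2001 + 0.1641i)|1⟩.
0.9659|0⟩ + (0.1641 - 0.2001i)|1⟩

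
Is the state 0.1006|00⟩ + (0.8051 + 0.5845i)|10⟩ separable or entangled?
Separable

Writing the state as a|00⟩ + b|01⟩ + c|10⟩ + d|11⟩, it is a product state iff ad − bc = 0.
Here (a, b, c, d) = (0.1006, 0, (0.8051 + 0.5845i), 0): ad − bc = (0.1006)(0) − (0)(0.8051 + 0.5845i) = 0, so the state is separable.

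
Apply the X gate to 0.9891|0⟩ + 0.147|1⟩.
0.147|0⟩ + 0.9891|1⟩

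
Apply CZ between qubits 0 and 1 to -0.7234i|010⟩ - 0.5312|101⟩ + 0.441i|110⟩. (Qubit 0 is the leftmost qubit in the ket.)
-0.7234i|010⟩ - 0.5312|101⟩ - 0.441i|110⟩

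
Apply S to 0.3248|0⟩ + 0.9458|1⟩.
0.3248|0⟩ + 0.9458i|1⟩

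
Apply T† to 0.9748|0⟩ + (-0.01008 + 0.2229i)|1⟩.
0.9748|0⟩ + (0.1505 + 0.1647i)|1⟩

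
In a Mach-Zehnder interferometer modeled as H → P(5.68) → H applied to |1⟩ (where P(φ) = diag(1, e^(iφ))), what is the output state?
(0.08823 + 0.2836i)|0⟩ + (0.9118 - 0.2836i)|1⟩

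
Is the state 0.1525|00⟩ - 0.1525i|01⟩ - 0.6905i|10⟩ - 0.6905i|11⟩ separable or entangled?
Entangled

Writing the state as a|00⟩ + b|01⟩ + c|10⟩ + d|11⟩, it is a product state iff ad − bc = 0.
Here (a, b, c, d) = (0.1525, -0.1525i, -0.6905i, -0.6905i): ad − bc = (0.1525)(-0.6905i) − (-0.1525i)(-0.6905i) = (0.1053 - 0.1053i) ≠ 0, so the state is entangled.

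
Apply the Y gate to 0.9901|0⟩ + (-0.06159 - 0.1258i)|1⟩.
(-0.1258 + 0.06159i)|0⟩ + 0.9901i|1⟩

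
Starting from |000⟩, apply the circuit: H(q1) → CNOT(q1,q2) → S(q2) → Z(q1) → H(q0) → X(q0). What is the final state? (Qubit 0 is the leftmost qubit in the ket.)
1/2|000⟩ - (1/2)i|011⟩ + 1/2|100⟩ - (1/2)i|111⟩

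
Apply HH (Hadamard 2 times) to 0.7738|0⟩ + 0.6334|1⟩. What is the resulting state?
0.7738|0⟩ + 0.6334|1⟩

H² = I, so an even number of Hadamards cancels: H^2 = I and the state is unchanged.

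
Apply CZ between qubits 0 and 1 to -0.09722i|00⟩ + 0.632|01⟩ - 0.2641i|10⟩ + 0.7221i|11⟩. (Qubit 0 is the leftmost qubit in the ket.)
-0.09722i|00⟩ + 0.632|01⟩ - 0.2641i|10⟩ - 0.7221i|11⟩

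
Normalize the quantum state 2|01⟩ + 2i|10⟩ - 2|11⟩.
1/√3|01⟩ + (1/√3)i|10⟩ - 1/√3|11⟩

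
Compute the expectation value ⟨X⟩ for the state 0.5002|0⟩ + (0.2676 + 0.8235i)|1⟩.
0.2677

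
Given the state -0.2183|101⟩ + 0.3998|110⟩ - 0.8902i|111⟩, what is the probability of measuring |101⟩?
0.04765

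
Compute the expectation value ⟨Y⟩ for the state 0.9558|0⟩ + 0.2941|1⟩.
0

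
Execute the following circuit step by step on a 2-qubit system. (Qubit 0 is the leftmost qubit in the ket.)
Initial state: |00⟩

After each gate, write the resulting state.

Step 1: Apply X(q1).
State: |01⟩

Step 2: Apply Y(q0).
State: i|11⟩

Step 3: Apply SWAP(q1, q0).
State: i|11⟩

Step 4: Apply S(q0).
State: -|11⟩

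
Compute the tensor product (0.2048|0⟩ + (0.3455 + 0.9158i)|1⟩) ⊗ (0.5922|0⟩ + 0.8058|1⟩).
0.1213|00⟩ + 0.165|01⟩ + (0.2046 + 0.5423i)|10⟩ + (0.2784 + 0.738i)|11⟩

amp(|b₁b₂…⟩) = product of the factor amplitudes for bits b₁, b₂, …; only kets whose every factor amplitude is nonzero survive.
|00⟩: (0.2048)(0.5922) = 0.1213
|01⟩: (0.2048)(0.8058) = 0.165
|10⟩: (0.3455 + 0.9158i)(0.5922) = (0.2046 + 0.5423i)
|11⟩: (0.3455 + 0.9158i)(0.8058) = (0.2784 + 0.738i)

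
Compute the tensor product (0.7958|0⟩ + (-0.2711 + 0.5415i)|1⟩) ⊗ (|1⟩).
0.7958|01⟩ + (-0.2711 + 0.5415i)|11⟩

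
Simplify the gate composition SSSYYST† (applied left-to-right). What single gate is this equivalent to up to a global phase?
T†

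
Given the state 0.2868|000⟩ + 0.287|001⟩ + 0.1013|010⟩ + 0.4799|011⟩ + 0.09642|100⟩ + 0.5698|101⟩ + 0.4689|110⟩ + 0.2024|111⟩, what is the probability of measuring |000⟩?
0.08225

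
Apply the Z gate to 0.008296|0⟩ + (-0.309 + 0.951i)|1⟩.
0.008296|0⟩ + (0.309 - 0.951i)|1⟩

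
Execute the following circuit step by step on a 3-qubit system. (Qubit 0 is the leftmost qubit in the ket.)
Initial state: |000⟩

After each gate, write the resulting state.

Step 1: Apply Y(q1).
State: i|010⟩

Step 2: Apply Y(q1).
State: |000⟩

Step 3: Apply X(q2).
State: |001⟩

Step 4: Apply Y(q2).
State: -i|000⟩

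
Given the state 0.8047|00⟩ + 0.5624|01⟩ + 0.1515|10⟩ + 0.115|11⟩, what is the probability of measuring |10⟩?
0.02295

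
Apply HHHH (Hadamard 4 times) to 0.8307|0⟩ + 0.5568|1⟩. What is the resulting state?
0.8307|0⟩ + 0.5568|1⟩

H² = I, so an even number of Hadamards cancels: H^4 = I and the state is unchanged.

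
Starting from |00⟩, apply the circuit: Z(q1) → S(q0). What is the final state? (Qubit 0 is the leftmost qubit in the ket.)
|00⟩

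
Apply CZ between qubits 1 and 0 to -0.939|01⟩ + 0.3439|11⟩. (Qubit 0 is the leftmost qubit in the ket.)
-0.939|01⟩ - 0.3439|11⟩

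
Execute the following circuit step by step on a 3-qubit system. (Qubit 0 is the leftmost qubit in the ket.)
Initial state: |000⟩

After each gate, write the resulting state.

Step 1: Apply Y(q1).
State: i|010⟩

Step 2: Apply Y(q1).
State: |000⟩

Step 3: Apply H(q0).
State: 1/√2|000⟩ + 1/√2|100⟩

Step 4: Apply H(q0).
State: |000⟩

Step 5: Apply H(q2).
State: 1/√2|000⟩ + 1/√2|001⟩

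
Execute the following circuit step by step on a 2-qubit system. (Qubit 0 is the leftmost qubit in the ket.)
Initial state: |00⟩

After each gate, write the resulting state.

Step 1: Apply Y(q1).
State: i|01⟩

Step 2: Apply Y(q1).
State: |00⟩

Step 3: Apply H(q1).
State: 1/√2|00⟩ + 1/√2|01⟩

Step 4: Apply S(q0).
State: 1/√2|00⟩ + 1/√2|01⟩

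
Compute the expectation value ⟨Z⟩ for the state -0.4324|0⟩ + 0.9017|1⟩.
-0.6261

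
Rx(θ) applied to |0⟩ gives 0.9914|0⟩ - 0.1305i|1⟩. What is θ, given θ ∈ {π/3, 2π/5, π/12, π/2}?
π/12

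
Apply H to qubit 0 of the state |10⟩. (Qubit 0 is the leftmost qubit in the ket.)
1/√2|00⟩ - 1/√2|10⟩

H on qubit 0 mixes each pair of kets that differ only in qubit 0: amplitudes (a, b) of (|…0…⟩, |…1…⟩) become ((a + b)/√2, (a − b)/√2). Kets absent from the input have amplitude 0.
(|00⟩, |10⟩): (a, b) = (0, 1) → (1/√2, -1/√2)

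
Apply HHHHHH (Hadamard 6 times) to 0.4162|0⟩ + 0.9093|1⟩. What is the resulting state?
0.4162|0⟩ + 0.9093|1⟩

H² = I, so an even number of Hadamards cancels: H^6 = I and the state is unchanged.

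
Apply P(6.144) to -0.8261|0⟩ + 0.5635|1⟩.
-0.8261|0⟩ + (0.5581 - 0.07818i)|1⟩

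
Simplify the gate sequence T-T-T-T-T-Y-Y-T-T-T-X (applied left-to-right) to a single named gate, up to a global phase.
X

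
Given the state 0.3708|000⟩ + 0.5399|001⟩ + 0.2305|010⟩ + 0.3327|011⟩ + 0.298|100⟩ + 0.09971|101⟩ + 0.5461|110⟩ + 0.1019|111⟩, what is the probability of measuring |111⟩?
0.01038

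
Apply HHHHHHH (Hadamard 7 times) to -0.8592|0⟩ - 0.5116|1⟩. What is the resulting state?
-0.9693|0⟩ - 0.2458|1⟩

H² = I, so H^7 = H: a single Hadamard. With (a, b) = (-0.8592, -0.5116), H gives ((a + b)/√2, (a − b)/√2) = (-0.9693, -0.2458).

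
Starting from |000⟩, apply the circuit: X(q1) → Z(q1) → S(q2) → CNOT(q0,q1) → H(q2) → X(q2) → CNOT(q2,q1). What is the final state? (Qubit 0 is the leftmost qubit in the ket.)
-1/√2|001⟩ - 1/√2|010⟩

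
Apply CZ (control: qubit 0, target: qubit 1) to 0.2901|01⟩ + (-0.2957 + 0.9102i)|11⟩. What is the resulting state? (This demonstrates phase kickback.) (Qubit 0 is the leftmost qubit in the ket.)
0.2901|01⟩ + (0.2957 - 0.9102i)|11⟩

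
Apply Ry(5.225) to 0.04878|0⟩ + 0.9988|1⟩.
-0.5463|0⟩ - 0.8376|1⟩

Ry(5.225) = [[cos(θ/2), −sin(θ/2)], [sin(θ/2), cos(θ/2)]]; θ = 5.225, cos(θ/2) ≈ -0.863265, sin(θ/2) ≈ 0.50475.
With a = amp(|0⟩) = 0.04878 and b = amp(|1⟩) = 0.9988:
new amp(|0⟩) = (-0.863265)·a + (-0.50475)·b = -0.5463
new amp(|1⟩) = (0.50475)·a + (-0.863265)·b = -0.8376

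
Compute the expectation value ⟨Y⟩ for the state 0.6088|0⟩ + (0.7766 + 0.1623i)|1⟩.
0.1976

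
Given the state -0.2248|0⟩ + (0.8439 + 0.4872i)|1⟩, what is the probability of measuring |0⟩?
0.05054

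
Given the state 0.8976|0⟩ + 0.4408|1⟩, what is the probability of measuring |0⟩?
0.8057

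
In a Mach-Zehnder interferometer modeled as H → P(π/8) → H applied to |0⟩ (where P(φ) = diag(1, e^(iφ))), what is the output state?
(0.9619 + 0.1913i)|0⟩ + (0.03806 - 0.1913i)|1⟩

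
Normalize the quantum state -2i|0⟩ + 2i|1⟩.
-(1/√2)i|0⟩ + (1/√2)i|1⟩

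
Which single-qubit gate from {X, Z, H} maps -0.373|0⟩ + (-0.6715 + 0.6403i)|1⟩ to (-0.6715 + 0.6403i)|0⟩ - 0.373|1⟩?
X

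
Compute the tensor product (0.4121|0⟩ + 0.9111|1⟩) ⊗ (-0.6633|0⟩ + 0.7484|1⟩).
-0.2733|00⟩ + 0.3084|01⟩ - 0.6043|10⟩ + 0.6819|11⟩

amp(|b₁b₂…⟩) = product of the factor amplitudes for bits b₁, b₂, …; only kets whose every factor amplitude is nonzero survive.
|00⟩: (0.4121)(-0.6633) = -0.2733
|01⟩: (0.4121)(0.7484) = 0.3084
|10⟩: (0.9111)(-0.6633) = -0.6043
|11⟩: (0.9111)(0.7484) = 0.6819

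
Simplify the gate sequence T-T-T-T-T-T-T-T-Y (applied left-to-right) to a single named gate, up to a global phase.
Y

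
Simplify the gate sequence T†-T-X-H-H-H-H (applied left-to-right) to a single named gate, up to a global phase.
X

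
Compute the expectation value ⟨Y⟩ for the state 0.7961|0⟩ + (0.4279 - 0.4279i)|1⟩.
-0.6813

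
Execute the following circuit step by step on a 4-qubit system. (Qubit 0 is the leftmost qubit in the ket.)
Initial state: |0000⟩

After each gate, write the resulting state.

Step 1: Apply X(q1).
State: |0100⟩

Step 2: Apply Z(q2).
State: |0100⟩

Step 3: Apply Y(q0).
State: i|1100⟩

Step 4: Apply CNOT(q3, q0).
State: i|1100⟩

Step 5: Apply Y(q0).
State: |0100⟩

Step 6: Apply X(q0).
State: |1100⟩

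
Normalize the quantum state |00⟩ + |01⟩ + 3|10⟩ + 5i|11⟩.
0.1667|00⟩ + 0.1667|01⟩ + 1/2|10⟩ + 0.8333i|11⟩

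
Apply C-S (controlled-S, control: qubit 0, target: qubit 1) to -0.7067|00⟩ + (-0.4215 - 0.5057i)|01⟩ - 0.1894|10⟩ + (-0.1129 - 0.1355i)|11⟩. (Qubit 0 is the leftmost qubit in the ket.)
-0.7067|00⟩ + (-0.4215 - 0.5057i)|01⟩ - 0.1894|10⟩ + (0.1355 - 0.1129i)|11⟩

C-S leaves the control-|0⟩ kets |00⟩, |01⟩ unchanged and applies S to qubit 1 on the control-|1⟩ pair (|10⟩, |11⟩).
S = [[1, 0], [0, i]].
With a = amp(|10⟩) = -0.1894 and b = amp(|11⟩) = (-0.1129 - 0.1355i):
new amp(|10⟩) = (1)·a = -0.1894
new amp(|11⟩) = (i)·b = (0.1355 - 0.1129i)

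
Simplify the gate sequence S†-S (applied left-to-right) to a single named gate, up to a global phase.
I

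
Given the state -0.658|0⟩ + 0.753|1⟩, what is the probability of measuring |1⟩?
0.567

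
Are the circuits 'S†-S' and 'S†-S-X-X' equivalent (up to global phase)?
Yes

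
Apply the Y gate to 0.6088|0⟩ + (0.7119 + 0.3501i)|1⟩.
(0.3501 - 0.7119i)|0⟩ + 0.6088i|1⟩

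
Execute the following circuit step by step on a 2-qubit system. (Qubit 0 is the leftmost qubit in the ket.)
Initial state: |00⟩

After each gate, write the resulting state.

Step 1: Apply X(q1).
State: |01⟩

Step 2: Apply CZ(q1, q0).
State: |01⟩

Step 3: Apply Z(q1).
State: -|01⟩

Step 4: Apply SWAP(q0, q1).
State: -|10⟩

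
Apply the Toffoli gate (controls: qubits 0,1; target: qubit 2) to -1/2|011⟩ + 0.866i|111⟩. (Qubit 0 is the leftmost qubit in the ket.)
-1/2|011⟩ + 0.866i|110⟩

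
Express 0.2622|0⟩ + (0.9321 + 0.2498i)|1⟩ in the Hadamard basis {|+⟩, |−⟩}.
(0.8445 + 0.1766i)|+⟩ + (-0.4737 - 0.1766i)|−⟩

With |ψ⟩ = α|0⟩ + β|1⟩, the Hadamard-basis coefficients are ⟨+|ψ⟩ = (α + β)/√2 and ⟨−|ψ⟩ = (α − β)/√2.
Here α = 0.2622, β = (0.9321 + 0.2498i): (α + β)/√2 = (0.8445 + 0.1766i), (α − β)/√2 = (-0.4737 - 0.1766i).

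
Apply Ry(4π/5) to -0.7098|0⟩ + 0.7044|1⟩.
-0.8893|0⟩ - 0.4574|1⟩

Ry(4π/5) = [[cos(θ/2), −sin(θ/2)], [sin(θ/2), cos(θ/2)]]; θ = 4π/5, cos(θ/2) ≈ 0.309017, sin(θ/2) ≈ 0.951057.
With a = amp(|0⟩) = -0.7098 and b = amp(|1⟩) = 0.7044:
new amp(|0⟩) = (0.309017)·a + (-0.951057)·b = -0.8893
new amp(|1⟩) = (0.951057)·a + (0.309017)·b = -0.4574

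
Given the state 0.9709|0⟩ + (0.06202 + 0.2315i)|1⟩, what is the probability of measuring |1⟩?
0.05744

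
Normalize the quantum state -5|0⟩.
-|0⟩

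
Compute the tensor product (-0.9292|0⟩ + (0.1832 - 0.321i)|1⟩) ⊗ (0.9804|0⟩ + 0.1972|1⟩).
-0.911|00⟩ - 0.1832|01⟩ + (0.1796 - 0.3147i)|10⟩ + (0.03613 - 0.0633i)|11⟩

amp(|b₁b₂…⟩) = product of the factor amplitudes for bits b₁, b₂, …; only kets whose every factor amplitude is nonzero survive.
|00⟩: (-0.9292)(0.9804) = -0.911
|01⟩: (-0.9292)(0.1972) = -0.1832
|10⟩: (0.1832 - 0.321i)(0.9804) = (0.1796 - 0.3147i)
|11⟩: (0.1832 - 0.321i)(0.1972) = (0.03613 - 0.0633i)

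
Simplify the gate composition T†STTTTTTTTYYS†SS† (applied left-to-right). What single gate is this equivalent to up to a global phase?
T†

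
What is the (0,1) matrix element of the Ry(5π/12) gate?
-0.6088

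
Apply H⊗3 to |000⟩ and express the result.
1/√8|000⟩ + 1/√8|001⟩ + 1/√8|010⟩ + 1/√8|011⟩ + 1/√8|100⟩ + 1/√8|101⟩ + 1/√8|110⟩ + 1/√8|111⟩

H⊗3 gives amp(|y⟩) = (1/2√2) Σ_x (−1)^(x·y) amp(|x⟩), where x·y is the number of positions in which both x and y have a 1.
|000⟩: (1)/(2√2) = 1/√8
|001⟩: (1)/(2√2) = 1/√8
|010⟩: (1)/(2√2) = 1/√8
|011⟩: (1)/(2√2) = 1/√8
|100⟩: (1)/(2√2) = 1/√8
|101⟩: (1)/(2√2) = 1/√8
|110⟩: (1)/(2√2) = 1/√8
|111⟩: (1)/(2√2) = 1/√8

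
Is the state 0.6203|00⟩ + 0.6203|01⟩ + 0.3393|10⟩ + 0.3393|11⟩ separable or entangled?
Separable

Writing the state as a|00⟩ + b|01⟩ + c|10⟩ + d|11⟩, it is a product state iff ad − bc = 0.
Here (a, b, c, d) = (0.6203, 0.6203, 0.3393, 0.3393): ad − bc = (0.6203)(0.3393) − (0.6203)(0.3393) = 0, so the state is separable.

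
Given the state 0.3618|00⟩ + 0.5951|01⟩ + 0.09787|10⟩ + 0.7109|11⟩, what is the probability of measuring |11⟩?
0.5054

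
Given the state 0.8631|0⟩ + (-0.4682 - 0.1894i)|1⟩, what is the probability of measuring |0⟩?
0.7449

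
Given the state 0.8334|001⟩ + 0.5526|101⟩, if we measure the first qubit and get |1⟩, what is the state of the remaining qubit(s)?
|01⟩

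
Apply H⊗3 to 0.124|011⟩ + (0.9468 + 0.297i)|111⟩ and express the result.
(0.3786 + 0.105i)|000⟩ + (-0.3786 - 0.105i)|001⟩ + (-0.3786 - 0.105i)|010⟩ + (0.3786 + 0.105i)|011⟩ + (-0.2909 - 0.105i)|100⟩ + (0.2909 + 0.105i)|101⟩ + (0.2909 + 0.105i)|110⟩ + (-0.2909 - 0.105i)|111⟩

H⊗3 gives amp(|y⟩) = (1/2√2) Σ_x (−1)^(x·y) amp(|x⟩), where x·y is the number of positions in which both x and y have a 1.
|000⟩: (0.124 + (0.9468 + 0.297i))/(2√2) = (0.3786 + 0.105i)
|001⟩: (-0.124 - (0.9468 + 0.297i))/(2√2) = (-0.3786 - 0.105i)
|010⟩: (-0.124 - (0.9468 + 0.297i))/(2√2) = (-0.3786 - 0.105i)
|011⟩: (0.124 + (0.9468 + 0.297i))/(2√2) = (0.3786 + 0.105i)
|100⟩: (0.124 - (0.9468 + 0.297i))/(2√2) = (-0.2909 - 0.105i)
|101⟩: (-0.124 + (0.9468 + 0.297i))/(2√2) = (0.2909 + 0.105i)
|110⟩: (-0.124 + (0.9468 + 0.297i))/(2√2) = (0.2909 + 0.105i)
|111⟩: (0.124 - (0.9468 + 0.297i))/(2√2) = (-0.2909 - 0.105i)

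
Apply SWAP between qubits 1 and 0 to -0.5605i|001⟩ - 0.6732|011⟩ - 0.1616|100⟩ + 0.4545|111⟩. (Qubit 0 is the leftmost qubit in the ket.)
-0.5605i|001⟩ - 0.1616|010⟩ - 0.6732|101⟩ + 0.4545|111⟩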